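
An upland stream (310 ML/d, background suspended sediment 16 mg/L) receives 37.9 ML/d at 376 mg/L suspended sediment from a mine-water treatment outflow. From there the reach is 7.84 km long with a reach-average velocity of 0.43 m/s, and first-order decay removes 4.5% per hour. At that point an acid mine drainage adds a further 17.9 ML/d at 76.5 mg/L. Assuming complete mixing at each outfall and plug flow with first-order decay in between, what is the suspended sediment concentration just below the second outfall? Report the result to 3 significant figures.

Conservation of mass: C = (310.0·16.00 + 37.90·376.0) / 347.9 = 19210/347.9 = 55.22 mg/L; combined flow 347.9 ML/d.
Travel time t = 7.84·1000 / 0.43 = 18230 s = 5.065 h.
4.5%/h lost → k = −ln(1 − 0.045) = 0.04604 h⁻¹.
After decay, C = 55.22 × e^(−kt) = 55.22 × 0.7920 = 43.73 mg/L.
At the second outfall, C = (347.9·43.73 + 17.90·76.50) / (347.9 + 17.90) = 45.34 mg/L.

45.3 mg/L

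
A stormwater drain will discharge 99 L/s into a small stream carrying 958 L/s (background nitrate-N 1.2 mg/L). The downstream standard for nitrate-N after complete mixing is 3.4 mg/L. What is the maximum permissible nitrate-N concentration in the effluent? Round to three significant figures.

24.7 mg/L

At the limit, (Qr·Cr + Qe·Cₑ)/(Qr + Qe) = 3.4:
Cₑ = (1057·3.4 − 958.0·1.200) / 99.00 = 24.69 mg/L.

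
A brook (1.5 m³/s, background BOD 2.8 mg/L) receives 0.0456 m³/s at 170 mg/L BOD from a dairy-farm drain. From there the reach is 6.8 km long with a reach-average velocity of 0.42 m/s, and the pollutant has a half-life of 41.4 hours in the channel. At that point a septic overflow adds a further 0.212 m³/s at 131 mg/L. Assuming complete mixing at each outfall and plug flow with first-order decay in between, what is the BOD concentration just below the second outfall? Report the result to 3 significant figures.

Mass balance: C = (1.500·2.800 + 0.04560·170.0) / 1.546 = 11.95/1.546 = 7.733 mg/L; combined flow 1.546 m³/s.
Travel time t = 6.8·1000 / 0.42 = 16190 s = 4.497 h.
Half-life 41.4 h → k = ln 2 / 41.4 = 0.01674 h⁻¹ = 0.4018 d⁻¹.
First-order decay: C = 7.733·exp(−k·t) = 7.733·0.9275 = 7.172 mg/L.
Second outfall: C = (1.546·7.172 + 0.2120·131.0)/1.758 = 22.11 mg/L.

22.1 mg/L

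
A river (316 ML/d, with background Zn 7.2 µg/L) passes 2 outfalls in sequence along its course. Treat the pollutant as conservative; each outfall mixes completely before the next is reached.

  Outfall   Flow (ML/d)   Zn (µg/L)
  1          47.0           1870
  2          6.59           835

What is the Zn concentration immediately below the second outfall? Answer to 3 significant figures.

Below outfall 1: Q → 363.0 ML/d, C = (316.0·7.200 + 47.00·1870)/363.0 = 248.4 µg/L.
Below outfall 2: Q → 369.6 ML/d, C = (363.0·248.4 + 6.590·835.0)/369.6 = 258.8 µg/L.

259 µg/L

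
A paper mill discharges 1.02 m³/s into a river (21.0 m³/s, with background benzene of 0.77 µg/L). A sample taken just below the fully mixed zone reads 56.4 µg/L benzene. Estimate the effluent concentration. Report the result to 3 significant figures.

Mass balance: 21.00·0.7700 + 1.020·Cₑ = 22.02·56.40
→ Cₑ = (22.02·56.40 − 21.00·0.7700) / 1.020 = 1202 µg/L.

1200 µg/L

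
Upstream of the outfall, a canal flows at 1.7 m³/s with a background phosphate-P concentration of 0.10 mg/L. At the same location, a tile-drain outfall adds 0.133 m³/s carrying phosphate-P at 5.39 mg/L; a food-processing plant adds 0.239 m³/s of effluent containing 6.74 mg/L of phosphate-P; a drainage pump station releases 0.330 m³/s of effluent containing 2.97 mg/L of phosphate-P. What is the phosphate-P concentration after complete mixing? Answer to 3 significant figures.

1.45 mg/L

Mass balance: C = (1.700·0.1000 + 0.1330·5.390 + 0.2390·6.740 + 0.3300·2.970) / 2.402 = 3.478/2.402 = 1.448 mg/L.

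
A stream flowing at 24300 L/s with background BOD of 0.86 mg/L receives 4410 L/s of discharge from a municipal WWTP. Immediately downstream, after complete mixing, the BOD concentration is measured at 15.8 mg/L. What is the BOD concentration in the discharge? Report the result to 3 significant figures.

Mass balance: 24300·0.8600 + 4410·Cₑ = 28710·15.80
→ Cₑ = (28710·15.80 − 24300·0.8600) / 4410 = 98.12 mg/L.

98.1 mg/L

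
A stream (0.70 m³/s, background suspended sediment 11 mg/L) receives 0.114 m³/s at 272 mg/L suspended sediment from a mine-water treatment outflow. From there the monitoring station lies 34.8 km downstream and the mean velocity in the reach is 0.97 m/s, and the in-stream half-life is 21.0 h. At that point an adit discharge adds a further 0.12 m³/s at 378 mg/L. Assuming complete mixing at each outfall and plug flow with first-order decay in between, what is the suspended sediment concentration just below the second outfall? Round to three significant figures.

Conservation of mass: C = (0.7000·11.00 + 0.1140·272.0) / 0.8140 = 38.71/0.8140 = 47.55 mg/L; combined flow 0.8140 m³/s.
Travel time t = 34.8·1000 / 0.97 = 35880 s = 9.966 h.
Half-life 21.0 h → k = ln 2 / 21.0 = 0.03301 h⁻¹ = 0.7922 d⁻¹.
First-order decay: C = 47.55·exp(−k·t) = 47.55·0.7197 = 34.22 mg/L.
Second outfall: C = (0.8140·34.22 + 0.1200·378.0)/0.9340 = 78.39 mg/L.

78.4 mg/L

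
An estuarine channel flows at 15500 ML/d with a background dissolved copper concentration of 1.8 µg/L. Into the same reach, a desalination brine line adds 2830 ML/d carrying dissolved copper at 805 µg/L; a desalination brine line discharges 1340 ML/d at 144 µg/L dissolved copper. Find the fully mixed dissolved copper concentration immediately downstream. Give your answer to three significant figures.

127 µg/L

Conservation of mass: C = (15500·1.800 + 2830·805.0 + 1340·144.0) / 19670 = 2499000/19670 = 127.0 µg/L.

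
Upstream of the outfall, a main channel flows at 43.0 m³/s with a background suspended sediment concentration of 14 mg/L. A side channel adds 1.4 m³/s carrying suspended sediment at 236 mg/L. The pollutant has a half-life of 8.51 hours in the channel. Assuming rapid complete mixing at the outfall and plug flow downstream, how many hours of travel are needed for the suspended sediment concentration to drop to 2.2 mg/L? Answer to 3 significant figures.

27.7 h

After mixing, C = (43.00·14.00 + 1.400·236.0) / 44.40 = 932.4/44.40 = 21.00 mg/L.
Half-life 8.51 h → k = ln 2 / 8.51 = 0.08145 h⁻¹ = 1.955 d⁻¹.
21.00·exp(−k·t) = 2.2 → t = ln(21.00/2.2)/k = 99710 s = 27.70 h.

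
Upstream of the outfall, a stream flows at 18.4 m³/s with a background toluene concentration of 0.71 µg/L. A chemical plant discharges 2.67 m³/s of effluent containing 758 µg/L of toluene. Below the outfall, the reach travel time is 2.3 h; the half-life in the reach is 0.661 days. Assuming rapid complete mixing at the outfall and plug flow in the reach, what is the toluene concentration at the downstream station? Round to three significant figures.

Flow-weighted average: C = (18.40·0.7100 + 2.670·758.0) / 21.07 = 2037/21.07 = 96.67 µg/L.
Half-life 0.661 d → k = ln 2 / 0.661 = 1.049 d⁻¹.
Decay over the reach: 96.67·exp(−kt) = 96.67·0.9044 = 87.43 µg/L.

87.4 µg/L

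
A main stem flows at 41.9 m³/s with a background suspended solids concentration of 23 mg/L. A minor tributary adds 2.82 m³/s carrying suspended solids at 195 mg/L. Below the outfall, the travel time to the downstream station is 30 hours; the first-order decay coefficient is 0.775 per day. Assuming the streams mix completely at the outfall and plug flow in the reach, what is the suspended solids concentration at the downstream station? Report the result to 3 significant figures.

12.8 mg/L

Mass balance: C = (41.90·23.00 + 2.820·195.0) / 44.72 = 1514/44.72 = 33.85 mg/L.
First-order decay: C = 33.85·exp(−k·t) = 33.85·0.3796 = 12.85 mg/L.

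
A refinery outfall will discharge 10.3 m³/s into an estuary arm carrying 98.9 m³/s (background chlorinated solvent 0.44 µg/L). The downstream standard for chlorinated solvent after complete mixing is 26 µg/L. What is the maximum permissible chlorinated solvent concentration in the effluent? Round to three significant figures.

271 µg/L

At the limit, (Qr·Cr + Qe·Cₑ)/(Qr + Qe) = 26:
Cₑ = (109.2·26 − 98.90·0.4400) / 10.30 = 271.4 µg/L.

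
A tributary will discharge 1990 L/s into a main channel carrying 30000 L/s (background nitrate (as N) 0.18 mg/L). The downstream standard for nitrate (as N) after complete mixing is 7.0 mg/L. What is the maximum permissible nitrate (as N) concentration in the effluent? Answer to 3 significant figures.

110 mg/L

At the limit, (Qr·Cr + Qe·Cₑ)/(Qr + Qe) = 7.0:
Cₑ = (31990·7.0 − 30000·0.1800) / 1990 = 109.8 mg/L.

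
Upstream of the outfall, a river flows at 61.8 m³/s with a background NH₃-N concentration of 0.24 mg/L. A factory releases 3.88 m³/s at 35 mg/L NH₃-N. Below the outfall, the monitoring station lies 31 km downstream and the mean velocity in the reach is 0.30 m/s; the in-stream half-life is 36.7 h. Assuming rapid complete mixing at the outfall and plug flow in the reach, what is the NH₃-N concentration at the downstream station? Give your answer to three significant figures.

1.33 mg/L

After mixing, C = (61.80·0.2400 + 3.880·35.00) / 65.68 = 150.6/65.68 = 2.293 mg/L.
Travel time t = 31·1000 / 0.30 = 103300 s = 28.70 h.
Half-life 36.7 h → k = ln 2 / 36.7 = 0.01889 h⁻¹ = 0.4533 d⁻¹.
Decay over the reach: 2.293·exp(−kt) = 2.293·0.5815 = 1.334 mg/L.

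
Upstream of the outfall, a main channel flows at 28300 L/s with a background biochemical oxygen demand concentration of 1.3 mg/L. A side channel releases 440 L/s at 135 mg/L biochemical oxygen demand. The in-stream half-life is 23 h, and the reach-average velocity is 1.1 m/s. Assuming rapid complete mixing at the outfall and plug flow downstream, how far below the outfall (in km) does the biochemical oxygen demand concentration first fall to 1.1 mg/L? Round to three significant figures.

146 km

Conservation of mass: C = (28300·1.300 + 440.0·135.0) / 28740 = 96190/28740 = 3.347 mg/L.
Half-life 23 h → k = ln 2 / 23 = 0.03014 h⁻¹ = 0.7233 d⁻¹.
Set 3.347·exp(−k·t) = 1.1 → t = ln(3.347/1.1)/k = 132900 s = 36.92 h.
Distance = v·t = 1.1·132900 = 146200 m = 146.2 km.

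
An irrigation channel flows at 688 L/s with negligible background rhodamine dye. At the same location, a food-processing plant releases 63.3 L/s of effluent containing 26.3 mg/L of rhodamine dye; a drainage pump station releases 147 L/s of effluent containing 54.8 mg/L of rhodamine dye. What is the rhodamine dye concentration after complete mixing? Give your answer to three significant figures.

10.8 mg/L

Mixed concentration C = ΣQC/ΣQ = (688.0·0 + 63.30·26.30 + 147.0·54.80) / 898.3 = 9720/898.3 = 10.82 mg/L.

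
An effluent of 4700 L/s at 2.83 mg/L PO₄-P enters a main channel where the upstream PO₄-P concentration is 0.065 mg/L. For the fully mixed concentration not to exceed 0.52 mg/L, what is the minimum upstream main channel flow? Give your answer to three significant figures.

Set C_mix = 0.52: (Q·0.06500 + 4700·2.830) / (Q + 4700) = 0.52
→ Q = 4700·(2.830 − 0.52)/(0.52 − 0.06500) = 23860 L/s.

23900 L/s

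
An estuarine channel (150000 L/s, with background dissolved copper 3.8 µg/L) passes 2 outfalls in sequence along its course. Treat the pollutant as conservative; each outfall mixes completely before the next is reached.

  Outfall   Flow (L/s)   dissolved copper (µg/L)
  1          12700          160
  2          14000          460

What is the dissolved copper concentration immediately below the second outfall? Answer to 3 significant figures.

51.2 µg/L

Outfall 1: combined Q = 162700 L/s; C = (150000·3.800 + 12700·160.0)/162700 = 15.99 µg/L.
Outfall 2: combined Q = 176700 L/s; C = (162700·15.99 + 14000·460.0)/176700 = 51.17 µg/L.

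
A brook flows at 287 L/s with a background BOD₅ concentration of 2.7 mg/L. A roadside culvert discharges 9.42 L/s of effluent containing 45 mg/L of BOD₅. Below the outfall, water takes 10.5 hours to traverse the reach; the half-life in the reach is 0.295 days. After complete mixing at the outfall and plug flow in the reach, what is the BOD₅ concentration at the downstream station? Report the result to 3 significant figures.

After mixing, C = (287.0·2.700 + 9.420·45.00) / 296.4 = 1199/296.4 = 4.044 mg/L.
Half-life 0.295 d → k = ln 2 / 0.295 = 2.350 d⁻¹.
First-order decay: C = 4.044·exp(−k·t) = 4.044·0.3577 = 1.447 mg/L.

1.45 mg/L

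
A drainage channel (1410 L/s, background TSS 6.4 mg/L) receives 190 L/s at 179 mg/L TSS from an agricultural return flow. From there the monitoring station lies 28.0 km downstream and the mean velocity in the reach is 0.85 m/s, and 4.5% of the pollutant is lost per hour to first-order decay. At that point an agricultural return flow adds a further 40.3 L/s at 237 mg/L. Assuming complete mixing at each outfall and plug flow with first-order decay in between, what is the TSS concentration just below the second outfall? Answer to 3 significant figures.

After mixing, C = (1410·6.400 + 190.0·179.0) / 1600 = 43030/1600 = 26.90 mg/L; combined flow 1600 L/s.
Travel time t = 28.0·1000 / 0.85 = 32940 s = 9.150 h.
4.5%/h lost → k = −ln(1 − 0.045) = 0.04604 h⁻¹.
After decay, C = 26.90 × e^(−kt) = 26.90 × 0.6562 = 17.65 mg/L.
Second outfall: C = (1600·17.65 + 40.30·237.0)/1640 = 23.04 mg/L.

23.0 mg/L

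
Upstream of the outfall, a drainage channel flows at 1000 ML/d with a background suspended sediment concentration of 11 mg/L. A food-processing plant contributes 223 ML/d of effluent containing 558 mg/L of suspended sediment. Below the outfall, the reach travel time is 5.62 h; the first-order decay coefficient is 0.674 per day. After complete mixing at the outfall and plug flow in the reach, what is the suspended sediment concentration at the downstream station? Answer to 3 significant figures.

94.6 mg/L

Mass balance: C = (1000·11.00 + 223.0·558.0) / 1223 = 135400/1223 = 110.7 mg/L.
After decay, C = 110.7 × e^(−kt) = 110.7 × 0.8540 = 94.57 mg/L.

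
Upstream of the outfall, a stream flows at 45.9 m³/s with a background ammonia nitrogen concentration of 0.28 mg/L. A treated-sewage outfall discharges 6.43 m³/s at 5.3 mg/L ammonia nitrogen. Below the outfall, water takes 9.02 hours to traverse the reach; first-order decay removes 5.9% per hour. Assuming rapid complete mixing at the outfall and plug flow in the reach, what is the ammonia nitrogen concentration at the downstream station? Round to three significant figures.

Conservation of mass: C = (45.90·0.2800 + 6.430·5.300) / 52.33 = 46.93/52.33 = 0.8968 mg/L.
5.9%/h lost → k = −ln(1 − 0.059) = 0.06081 h⁻¹.
Applying C = C₀e^(−kt): 0.8968 × 0.5778 = 0.5182 mg/L.

0.518 mg/L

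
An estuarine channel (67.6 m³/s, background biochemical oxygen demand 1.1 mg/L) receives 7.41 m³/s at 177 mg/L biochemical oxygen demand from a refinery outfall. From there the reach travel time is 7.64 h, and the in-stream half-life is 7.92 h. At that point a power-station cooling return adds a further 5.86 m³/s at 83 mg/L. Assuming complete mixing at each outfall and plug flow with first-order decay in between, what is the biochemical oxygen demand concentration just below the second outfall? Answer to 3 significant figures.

Mass balance: C = (67.60·1.100 + 7.410·177.0) / 75.01 = 1386/75.01 = 18.48 mg/L; combined flow 75.01 m³/s.
Half-life 7.92 h → k = ln 2 / 7.92 = 0.08752 h⁻¹ = 2.100 d⁻¹.
First-order decay: C = 18.48·exp(−k·t) = 18.48·0.5124 = 9.467 mg/L.
Second outfall: C = (75.01·9.467 + 5.860·83.00)/80.87 = 14.80 mg/L.

14.8 mg/L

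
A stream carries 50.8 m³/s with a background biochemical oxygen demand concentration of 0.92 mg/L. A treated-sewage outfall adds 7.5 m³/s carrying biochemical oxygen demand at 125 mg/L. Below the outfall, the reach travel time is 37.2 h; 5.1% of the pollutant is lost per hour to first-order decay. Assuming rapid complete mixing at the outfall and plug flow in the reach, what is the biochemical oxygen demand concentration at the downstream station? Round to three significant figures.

2.41 mg/L

Flow-weighted average: C = (50.80·0.9200 + 7.500·125.0) / 58.30 = 984.2/58.30 = 16.88 mg/L.
5.1%/h lost → k = −ln(1 − 0.051) = 0.05235 h⁻¹.
Applying C = C₀e^(−kt): 16.88 × 0.1427 = 2.408 mg/L.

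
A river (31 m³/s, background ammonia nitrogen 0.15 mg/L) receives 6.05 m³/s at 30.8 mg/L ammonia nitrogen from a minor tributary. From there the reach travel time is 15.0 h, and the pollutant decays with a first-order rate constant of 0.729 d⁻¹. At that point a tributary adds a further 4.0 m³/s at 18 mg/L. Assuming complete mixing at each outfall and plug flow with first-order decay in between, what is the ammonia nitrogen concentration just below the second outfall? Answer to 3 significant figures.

Mass balance: C = (31.00·0.1500 + 6.050·30.80) / 37.05 = 191.0/37.05 = 5.155 mg/L; combined flow 37.05 m³/s.
First-order decay: C = 5.155·exp(−k·t) = 5.155·0.6341 = 3.268 mg/L.
At the second outfall, C = (37.05·3.268 + 4.000·18.00) / (37.05 + 4.000) = 4.704 mg/L.

4.70 mg/L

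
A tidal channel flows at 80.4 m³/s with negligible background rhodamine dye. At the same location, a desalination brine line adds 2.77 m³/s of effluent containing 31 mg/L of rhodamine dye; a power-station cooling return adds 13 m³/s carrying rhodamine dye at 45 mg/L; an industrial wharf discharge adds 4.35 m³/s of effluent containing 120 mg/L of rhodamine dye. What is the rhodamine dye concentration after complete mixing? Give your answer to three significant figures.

After mixing, C = (80.40·0 + 2.770·31.00 + 13.00·45.00 + 4.350·120.0) / 100.5 = 1193/100.5 = 11.87 mg/L.

11.9 mg/L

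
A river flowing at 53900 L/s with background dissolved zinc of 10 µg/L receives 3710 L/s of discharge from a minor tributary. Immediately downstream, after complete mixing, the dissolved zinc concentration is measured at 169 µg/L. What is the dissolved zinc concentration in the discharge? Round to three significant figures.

2480 µg/L

Mass balance: 53900·10.00 + 3710·Cₑ = 57610·169.0
→ Cₑ = (57610·169.0 − 53900·10.00) / 3710 = 2479 µg/L.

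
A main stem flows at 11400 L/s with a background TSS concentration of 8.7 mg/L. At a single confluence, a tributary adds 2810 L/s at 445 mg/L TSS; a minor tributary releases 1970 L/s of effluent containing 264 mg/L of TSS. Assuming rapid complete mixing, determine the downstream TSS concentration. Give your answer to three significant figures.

116 mg/L

After mixing, C = (11400·8.700 + 2810·445.0 + 1970·264.0) / 16180 = 1870000/16180 = 115.6 mg/L.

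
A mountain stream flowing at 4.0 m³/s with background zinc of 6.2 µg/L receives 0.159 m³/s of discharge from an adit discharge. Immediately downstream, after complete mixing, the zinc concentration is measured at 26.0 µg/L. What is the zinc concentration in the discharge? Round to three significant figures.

524 µg/L

Mass balance: 4.000·6.200 + 0.1590·Cₑ = 4.159·26.00
→ Cₑ = (4.159·26.00 − 4.000·6.200) / 0.1590 = 524.1 µg/L.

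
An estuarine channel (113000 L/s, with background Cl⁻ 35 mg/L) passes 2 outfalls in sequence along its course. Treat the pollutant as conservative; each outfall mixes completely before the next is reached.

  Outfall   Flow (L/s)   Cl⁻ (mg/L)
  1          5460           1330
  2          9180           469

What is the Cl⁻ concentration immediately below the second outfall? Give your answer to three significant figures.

122 mg/L

Outfall 1: combined Q = 118500 L/s; C = (113000·35.00 + 5460·1330)/118500 = 94.69 mg/L.
Outfall 2: combined Q = 127600 L/s; C = (118500·94.69 + 9180·469.0)/127600 = 121.6 mg/L.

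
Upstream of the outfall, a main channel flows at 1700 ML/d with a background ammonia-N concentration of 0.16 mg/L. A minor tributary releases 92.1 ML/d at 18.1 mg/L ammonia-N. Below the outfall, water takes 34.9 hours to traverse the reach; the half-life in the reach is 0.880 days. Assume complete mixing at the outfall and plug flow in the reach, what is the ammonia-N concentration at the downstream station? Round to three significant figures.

0.344 mg/L

Flow-weighted average: C = (1700·0.1600 + 92.10·18.10) / 1792 = 1939/1792 = 1.082 mg/L.
Half-life 0.880 d → k = ln 2 / 0.880 = 0.7877 d⁻¹.
After decay, C = 1.082 × e^(−kt) = 1.082 × 0.3181 = 0.3442 mg/L.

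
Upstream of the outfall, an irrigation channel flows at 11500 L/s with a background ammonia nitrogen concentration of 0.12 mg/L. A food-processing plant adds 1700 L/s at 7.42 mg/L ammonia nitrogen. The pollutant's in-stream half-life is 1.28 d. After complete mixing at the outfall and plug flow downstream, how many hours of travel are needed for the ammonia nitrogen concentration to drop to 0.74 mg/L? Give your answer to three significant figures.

15.9 h

After mixing, C = (11500·0.1200 + 1700·7.420) / 13200 = 13990/13200 = 1.060 mg/L.
Half-life 1.28 d → k = ln 2 / 1.28 = 0.5415 d⁻¹.
1.060·exp(−k·t) = 0.74 → t = ln(1.060/0.74)/k = 57360 s = 15.93 h.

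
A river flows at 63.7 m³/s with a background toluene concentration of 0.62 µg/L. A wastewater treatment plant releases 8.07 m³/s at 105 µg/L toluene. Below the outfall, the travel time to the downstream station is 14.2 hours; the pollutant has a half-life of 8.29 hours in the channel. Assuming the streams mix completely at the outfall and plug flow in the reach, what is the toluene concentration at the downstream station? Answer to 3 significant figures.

Flow-weighted average: C = (63.70·0.6200 + 8.070·105.0) / 71.77 = 886.8/71.77 = 12.36 µg/L.
Half-life 8.29 h → k = ln 2 / 8.29 = 0.08361 h⁻¹ = 2.007 d⁻¹.
Decay over the reach: 12.36·exp(−kt) = 12.36·0.3050 = 3.769 µg/L.

3.77 µg/L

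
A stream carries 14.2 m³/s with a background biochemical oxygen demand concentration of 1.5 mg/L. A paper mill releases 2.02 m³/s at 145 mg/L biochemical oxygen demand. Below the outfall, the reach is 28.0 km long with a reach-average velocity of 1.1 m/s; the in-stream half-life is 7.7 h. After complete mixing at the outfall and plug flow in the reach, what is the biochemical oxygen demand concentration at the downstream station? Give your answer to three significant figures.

10.3 mg/L

Conservation of mass: C = (14.20·1.500 + 2.020·145.0) / 16.22 = 314.2/16.22 = 19.37 mg/L.
Travel time t = 28.0·1000 / 1.1 = 25450 s = 7.071 h.
Half-life 7.7 h → k = ln 2 / 7.7 = 0.09002 h⁻¹ = 2.160 d⁻¹.
Decay over the reach: 19.37·exp(−kt) = 19.37·0.5291 = 10.25 mg/L.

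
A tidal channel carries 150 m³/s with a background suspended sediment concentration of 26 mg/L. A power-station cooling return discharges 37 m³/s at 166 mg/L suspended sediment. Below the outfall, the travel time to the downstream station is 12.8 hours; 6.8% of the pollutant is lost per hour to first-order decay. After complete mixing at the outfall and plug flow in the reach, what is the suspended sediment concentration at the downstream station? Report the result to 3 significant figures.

Mass balance: C = (150.0·26.00 + 37.00·166.0) / 187.0 = 10040/187.0 = 53.70 mg/L.
6.8%/h lost → k = −ln(1 − 0.068) = 0.07042 h⁻¹.
After decay, C = 53.70 × e^(−kt) = 53.70 × 0.4060 = 21.80 mg/L.

21.8 mg/L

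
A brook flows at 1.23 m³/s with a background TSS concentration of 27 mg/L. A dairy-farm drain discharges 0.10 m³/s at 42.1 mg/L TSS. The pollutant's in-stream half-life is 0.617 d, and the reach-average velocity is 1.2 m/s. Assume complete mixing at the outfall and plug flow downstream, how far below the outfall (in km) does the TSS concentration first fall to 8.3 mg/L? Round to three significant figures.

Flow-weighted average: C = (1.230·27.00 + 0.1000·42.10) / 1.330 = 37.42/1.330 = 28.14 mg/L.
Half-life 0.617 d → k = ln 2 / 0.617 = 1.123 d⁻¹.
Set 28.14·exp(−k·t) = 8.3 → t = ln(28.14/8.3)/k = 93890 s = 26.08 h.
Distance = v·t = 1.2·93890 = 112700 m = 112.7 km.

113 km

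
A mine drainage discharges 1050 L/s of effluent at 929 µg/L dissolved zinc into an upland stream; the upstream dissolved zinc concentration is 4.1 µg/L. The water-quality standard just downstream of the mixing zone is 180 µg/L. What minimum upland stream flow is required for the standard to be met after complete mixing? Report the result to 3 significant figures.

4470 L/s

Set C_mix = 180: (Q·4.100 + 1050·929.0) / (Q + 1050) = 180
→ Q = 1050·(929.0 − 180)/(180 − 4.100) = 4471 L/s.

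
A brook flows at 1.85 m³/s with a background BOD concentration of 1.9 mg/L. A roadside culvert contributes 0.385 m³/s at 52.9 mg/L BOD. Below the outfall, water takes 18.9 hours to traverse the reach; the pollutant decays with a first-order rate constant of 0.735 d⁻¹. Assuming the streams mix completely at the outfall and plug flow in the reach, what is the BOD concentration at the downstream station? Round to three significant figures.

5.99 mg/L

Flow-weighted average: C = (1.850·1.900 + 0.3850·52.90) / 2.235 = 23.88/2.235 = 10.69 mg/L.
Applying C = C₀e^(−kt): 10.69 × 0.5606 = 5.990 mg/L.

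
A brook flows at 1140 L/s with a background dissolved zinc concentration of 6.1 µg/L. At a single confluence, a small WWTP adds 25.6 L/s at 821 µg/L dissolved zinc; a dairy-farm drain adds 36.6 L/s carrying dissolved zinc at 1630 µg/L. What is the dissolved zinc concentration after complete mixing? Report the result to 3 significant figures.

After mixing, C = (1140·6.100 + 25.60·821.0 + 36.60·1630) / 1202 = 87630/1202 = 72.89 µg/L.

72.9 µg/L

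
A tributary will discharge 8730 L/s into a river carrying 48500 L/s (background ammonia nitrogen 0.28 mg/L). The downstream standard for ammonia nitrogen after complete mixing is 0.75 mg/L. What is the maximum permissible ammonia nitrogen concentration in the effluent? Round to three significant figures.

At the limit, (Qr·Cr + Qe·Cₑ)/(Qr + Qe) = 0.75:
Cₑ = (57230·0.75 − 48500·0.2800) / 8730 = 3.361 mg/L.

3.36 mg/L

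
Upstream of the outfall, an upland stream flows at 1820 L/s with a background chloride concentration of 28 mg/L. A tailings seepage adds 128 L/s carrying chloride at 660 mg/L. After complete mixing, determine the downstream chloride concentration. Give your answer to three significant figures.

69.5 mg/L

Mixed concentration C = ΣQC/ΣQ = (1820·28.00 + 128.0·660.0) / 1948 = 135400/1948 = 69.53 mg/L.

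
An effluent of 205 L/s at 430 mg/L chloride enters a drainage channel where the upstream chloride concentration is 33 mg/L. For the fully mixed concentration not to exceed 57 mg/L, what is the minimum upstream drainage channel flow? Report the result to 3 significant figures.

3190 L/s

Set C_mix = 57: (Q·33.00 + 205.0·430.0) / (Q + 205.0) = 57
→ Q = 205.0·(430.0 − 57)/(57 − 33.00) = 3186 L/s.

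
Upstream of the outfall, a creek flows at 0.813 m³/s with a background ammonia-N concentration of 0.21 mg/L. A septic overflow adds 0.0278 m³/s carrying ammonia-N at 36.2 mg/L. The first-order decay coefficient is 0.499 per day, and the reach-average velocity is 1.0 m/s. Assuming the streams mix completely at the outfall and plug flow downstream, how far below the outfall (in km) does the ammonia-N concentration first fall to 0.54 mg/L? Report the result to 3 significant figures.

Mass balance: C = (0.8130·0.2100 + 0.02780·36.20) / 0.8408 = 1.177/0.8408 = 1.400 mg/L.
Set 1.400·exp(−k·t) = 0.54 → t = ln(1.400/0.54)/k = 164900 s = 45.82 h.
Distance = v·t = 1.0·164900 = 164900 m = 164.9 km.

165 km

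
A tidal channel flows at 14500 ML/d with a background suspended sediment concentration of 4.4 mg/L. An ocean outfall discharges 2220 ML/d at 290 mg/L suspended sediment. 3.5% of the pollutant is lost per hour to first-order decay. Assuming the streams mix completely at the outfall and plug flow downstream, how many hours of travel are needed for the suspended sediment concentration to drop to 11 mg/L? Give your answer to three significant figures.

Mixed concentration C = ΣQC/ΣQ = (14500·4.400 + 2220·290.0) / 16720 = 707600/16720 = 42.32 mg/L.
3.5%/h lost → k = −ln(1 − 0.035) = 0.03563 h⁻¹.
42.32·exp(−k·t) = 11 → t = ln(42.32/11)/k = 136100 s = 37.82 h.

37.8 h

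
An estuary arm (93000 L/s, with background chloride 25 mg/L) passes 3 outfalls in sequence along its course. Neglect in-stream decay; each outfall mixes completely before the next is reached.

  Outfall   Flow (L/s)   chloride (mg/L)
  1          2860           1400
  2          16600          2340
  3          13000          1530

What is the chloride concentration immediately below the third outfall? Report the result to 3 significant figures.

After outfall 1: Q = 93000 + 2860 = 95860 L/s; C = (93000·25.00 + 2860·1400)/95860 = 66.02 mg/L.
After outfall 2: Q = 95860 + 16600 = 112500 L/s; C = (95860·66.02 + 16600·2340)/112500 = 401.7 mg/L.
After outfall 3: Q = 112500 + 13000 = 125500 L/s; C = (112500·401.7 + 13000·1530)/125500 = 518.6 mg/L.

519 mg/L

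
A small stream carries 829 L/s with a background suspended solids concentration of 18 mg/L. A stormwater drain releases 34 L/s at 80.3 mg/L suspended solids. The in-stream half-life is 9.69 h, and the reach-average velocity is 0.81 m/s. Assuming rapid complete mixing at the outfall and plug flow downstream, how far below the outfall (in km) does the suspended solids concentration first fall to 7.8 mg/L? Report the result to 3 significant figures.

39.3 km

Mixed concentration C = ΣQC/ΣQ = (829.0·18.00 + 34.00·80.30) / 863.0 = 17650/863.0 = 20.45 mg/L.
Half-life 9.69 h → k = ln 2 / 9.69 = 0.07153 h⁻¹ = 1.717 d⁻¹.
Set 20.45·exp(−k·t) = 7.8 → t = ln(20.45/7.8)/k = 48520 s = 13.48 h.
Distance = v·t = 0.81·48520 = 39300 m = 39.30 km.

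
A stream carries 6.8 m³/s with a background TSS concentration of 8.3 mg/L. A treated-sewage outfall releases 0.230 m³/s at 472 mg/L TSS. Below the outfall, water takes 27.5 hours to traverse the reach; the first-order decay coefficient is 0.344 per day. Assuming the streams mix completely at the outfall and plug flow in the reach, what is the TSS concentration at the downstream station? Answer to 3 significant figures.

Mass balance: C = (6.800·8.300 + 0.2300·472.0) / 7.030 = 165.0/7.030 = 23.47 mg/L.
Applying C = C₀e^(−kt): 23.47 × 0.6742 = 15.83 mg/L.

15.8 mg/L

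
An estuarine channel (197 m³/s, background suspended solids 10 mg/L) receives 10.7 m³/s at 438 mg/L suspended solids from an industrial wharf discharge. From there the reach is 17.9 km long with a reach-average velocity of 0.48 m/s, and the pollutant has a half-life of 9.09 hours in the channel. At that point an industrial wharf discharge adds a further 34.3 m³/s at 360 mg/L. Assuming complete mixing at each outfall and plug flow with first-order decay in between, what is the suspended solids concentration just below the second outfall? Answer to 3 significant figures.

Mass balance: C = (197.0·10.00 + 10.70·438.0) / 207.7 = 6657/207.7 = 32.05 mg/L; combined flow 207.7 m³/s.
Travel time t = 17.9·1000 / 0.48 = 37290 s = 10.36 h.
Half-life 9.09 h → k = ln 2 / 9.09 = 0.07625 h⁻¹ = 1.830 d⁻¹.
Decay over the reach: 32.05·exp(−kt) = 32.05·0.4539 = 14.55 mg/L.
At the second outfall, C = (207.7·14.55 + 34.30·360.0) / (207.7 + 34.30) = 63.51 mg/L.

63.5 mg/L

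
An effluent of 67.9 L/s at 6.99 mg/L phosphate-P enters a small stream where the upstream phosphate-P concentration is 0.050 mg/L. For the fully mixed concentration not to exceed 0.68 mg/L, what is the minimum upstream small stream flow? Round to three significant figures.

680 L/s

Set C_mix = 0.68: (Q·0.05000 + 67.90·6.990) / (Q + 67.90) = 0.68
→ Q = 67.90·(6.990 − 0.68)/(0.68 − 0.05000) = 680.1 L/s.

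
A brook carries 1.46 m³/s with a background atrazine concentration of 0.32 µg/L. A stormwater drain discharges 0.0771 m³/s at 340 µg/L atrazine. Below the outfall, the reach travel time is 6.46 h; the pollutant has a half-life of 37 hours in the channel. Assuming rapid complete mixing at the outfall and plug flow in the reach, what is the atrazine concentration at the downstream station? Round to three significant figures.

Mass balance: C = (1.460·0.3200 + 0.07710·340.0) / 1.537 = 26.68/1.537 = 17.36 µg/L.
Half-life 37 h → k = ln 2 / 37 = 0.01873 h⁻¹ = 0.4496 d⁻¹.
First-order decay: C = 17.36·exp(−k·t) = 17.36·0.8860 = 15.38 µg/L.

15.4 µg/L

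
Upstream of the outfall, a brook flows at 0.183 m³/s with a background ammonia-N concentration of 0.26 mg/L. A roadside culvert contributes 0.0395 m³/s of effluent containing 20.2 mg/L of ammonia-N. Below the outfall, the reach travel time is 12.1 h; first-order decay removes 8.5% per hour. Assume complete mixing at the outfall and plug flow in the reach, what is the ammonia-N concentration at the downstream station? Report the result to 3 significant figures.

1.30 mg/L

Mixed concentration C = ΣQC/ΣQ = (0.1830·0.2600 + 0.03950·20.20) / 0.2225 = 0.8455/0.2225 = 3.800 mg/L.
8.5%/h lost → k = −ln(1 − 0.085) = 0.08883 h⁻¹.
After decay, C = 3.800 × e^(−kt) = 3.800 × 0.3413 = 1.297 mg/L.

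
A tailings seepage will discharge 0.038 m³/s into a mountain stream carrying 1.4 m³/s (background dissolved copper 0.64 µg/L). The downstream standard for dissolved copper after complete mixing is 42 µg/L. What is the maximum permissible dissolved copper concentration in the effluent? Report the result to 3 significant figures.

At the limit, (Qr·Cr + Qe·Cₑ)/(Qr + Qe) = 42:
Cₑ = (1.438·42 − 1.400·0.6400) / 0.03800 = 1566 µg/L.

1570 µg/L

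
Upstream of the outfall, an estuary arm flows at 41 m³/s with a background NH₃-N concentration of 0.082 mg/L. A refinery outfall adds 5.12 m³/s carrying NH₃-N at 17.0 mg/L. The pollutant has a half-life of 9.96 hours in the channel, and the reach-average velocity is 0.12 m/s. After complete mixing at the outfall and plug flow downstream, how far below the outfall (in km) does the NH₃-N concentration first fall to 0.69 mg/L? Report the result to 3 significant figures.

Mass balance: C = (41.00·0.08200 + 5.120·17.00) / 46.12 = 90.40/46.12 = 1.960 mg/L.
Half-life 9.96 h → k = ln 2 / 9.96 = 0.06959 h⁻¹ = 1.670 d⁻¹.
Set 1.960·exp(−k·t) = 0.69 → t = ln(1.960/0.69)/k = 54010 s = 15.00 h.
Distance = v·t = 0.12·54010 = 6481 m = 6.481 km.

6.48 km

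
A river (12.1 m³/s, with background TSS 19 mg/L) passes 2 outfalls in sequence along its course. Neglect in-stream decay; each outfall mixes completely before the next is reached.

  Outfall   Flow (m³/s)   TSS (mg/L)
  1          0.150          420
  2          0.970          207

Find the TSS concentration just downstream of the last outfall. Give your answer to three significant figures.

37.3 mg/L

Outfall 1: combined Q = 12.25 m³/s; C = (12.10·19.00 + 0.1500·420.0)/12.25 = 23.91 mg/L.
Outfall 2: combined Q = 13.22 m³/s; C = (12.25·23.91 + 0.9700·207.0)/13.22 = 37.34 mg/L.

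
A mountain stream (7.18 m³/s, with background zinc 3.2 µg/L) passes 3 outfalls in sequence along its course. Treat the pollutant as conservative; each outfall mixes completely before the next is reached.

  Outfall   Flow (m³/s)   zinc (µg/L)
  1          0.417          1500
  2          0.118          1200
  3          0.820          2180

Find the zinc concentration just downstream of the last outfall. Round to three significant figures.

Outfall 1: combined Q = 7.597 m³/s; C = (7.180·3.200 + 0.4170·1500)/7.597 = 85.36 µg/L.
Outfall 2: combined Q = 7.715 m³/s; C = (7.597·85.36 + 0.1180·1200)/7.715 = 102.4 µg/L.
Outfall 3: combined Q = 8.535 m³/s; C = (7.715·102.4 + 0.8200·2180)/8.535 = 302.0 µg/L.

302 µg/L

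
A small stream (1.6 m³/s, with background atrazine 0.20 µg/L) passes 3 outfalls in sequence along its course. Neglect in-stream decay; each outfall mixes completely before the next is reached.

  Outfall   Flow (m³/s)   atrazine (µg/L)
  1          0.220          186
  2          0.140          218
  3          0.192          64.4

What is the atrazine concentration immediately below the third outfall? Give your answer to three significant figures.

Below outfall 1: Q → 1.820 m³/s, C = (1.600·0.2000 + 0.2200·186.0)/1.820 = 22.66 µg/L.
Below outfall 2: Q → 1.960 m³/s, C = (1.820·22.66 + 0.1400·218.0)/1.960 = 36.61 µg/L.
Below outfall 3: Q → 2.152 m³/s, C = (1.960·36.61 + 0.1920·64.40)/2.152 = 39.09 µg/L.

39.1 µg/L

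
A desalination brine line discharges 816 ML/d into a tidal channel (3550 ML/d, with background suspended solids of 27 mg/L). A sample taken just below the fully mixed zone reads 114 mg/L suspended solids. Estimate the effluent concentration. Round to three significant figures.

492 mg/L

Mass balance: 3550·27.00 + 816.0·Cₑ = 4366·114.0
→ Cₑ = (4366·114.0 − 3550·27.00) / 816.0 = 492.5 mg/L.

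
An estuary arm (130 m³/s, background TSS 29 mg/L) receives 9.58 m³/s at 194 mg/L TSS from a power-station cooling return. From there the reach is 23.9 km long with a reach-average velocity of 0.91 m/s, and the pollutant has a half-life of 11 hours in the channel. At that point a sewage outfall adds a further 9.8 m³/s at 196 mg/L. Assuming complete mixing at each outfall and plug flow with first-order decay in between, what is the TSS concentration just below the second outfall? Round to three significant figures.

36.7 mg/L

Mixed concentration C = ΣQC/ΣQ = (130.0·29.00 + 9.580·194.0) / 139.6 = 5629/139.6 = 40.32 mg/L; combined flow 139.6 m³/s.
Travel time t = 23.9·1000 / 0.91 = 26260 s = 7.295 h.
Half-life 11 h → k = ln 2 / 11 = 0.06301 h⁻¹ = 1.512 d⁻¹.
Decay over the reach: 40.32·exp(−kt) = 40.32·0.6315 = 25.46 mg/L.
Second outfall: C = (139.6·25.46 + 9.800·196.0)/149.4 = 36.65 mg/L.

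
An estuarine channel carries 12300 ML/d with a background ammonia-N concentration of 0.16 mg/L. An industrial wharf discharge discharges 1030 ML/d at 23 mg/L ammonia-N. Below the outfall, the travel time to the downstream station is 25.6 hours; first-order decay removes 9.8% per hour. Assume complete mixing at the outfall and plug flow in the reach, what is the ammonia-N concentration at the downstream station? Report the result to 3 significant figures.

0.137 mg/L

After mixing, C = (12300·0.1600 + 1030·23.00) / 13330 = 25660/13330 = 1.925 mg/L.
9.8%/h lost → k = −ln(1 − 0.098) = 0.1031 h⁻¹.
First-order decay: C = 1.925·exp(−k·t) = 1.925·0.07133 = 0.1373 mg/L.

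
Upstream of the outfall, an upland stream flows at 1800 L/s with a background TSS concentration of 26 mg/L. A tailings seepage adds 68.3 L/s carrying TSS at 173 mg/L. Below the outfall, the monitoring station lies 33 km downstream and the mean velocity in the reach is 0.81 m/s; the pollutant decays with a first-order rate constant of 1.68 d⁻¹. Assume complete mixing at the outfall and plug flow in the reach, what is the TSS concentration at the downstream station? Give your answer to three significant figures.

Conservation of mass: C = (1800·26.00 + 68.30·173.0) / 1868 = 58620/1868 = 31.37 mg/L.
Travel time t = 33·1000 / 0.81 = 40740 s = 11.32 h.
First-order decay: C = 31.37·exp(−k·t) = 31.37·0.4529 = 14.21 mg/L.

14.2 mg/L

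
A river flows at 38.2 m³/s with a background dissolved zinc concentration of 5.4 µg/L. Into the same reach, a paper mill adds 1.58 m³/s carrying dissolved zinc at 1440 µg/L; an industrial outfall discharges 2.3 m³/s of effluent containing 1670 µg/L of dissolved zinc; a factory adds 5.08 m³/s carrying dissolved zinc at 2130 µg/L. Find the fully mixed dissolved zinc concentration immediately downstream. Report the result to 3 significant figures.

364 µg/L

Mixed concentration C = ΣQC/ΣQ = (38.20·5.400 + 1.580·1440 + 2.300·1670 + 5.080·2130) / 47.16 = 17140/47.16 = 363.5 µg/L.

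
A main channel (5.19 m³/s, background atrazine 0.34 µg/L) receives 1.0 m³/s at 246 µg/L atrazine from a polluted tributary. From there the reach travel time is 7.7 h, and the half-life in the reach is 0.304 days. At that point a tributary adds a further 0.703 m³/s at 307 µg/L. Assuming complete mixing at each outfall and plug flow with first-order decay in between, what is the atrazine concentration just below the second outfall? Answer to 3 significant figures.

After mixing, C = (5.190·0.3400 + 1.000·246.0) / 6.190 = 247.8/6.190 = 40.03 µg/L; combined flow 6.190 m³/s.
Half-life 0.304 d → k = ln 2 / 0.304 = 2.280 d⁻¹.
Decay over the reach: 40.03·exp(−kt) = 40.03·0.4812 = 19.26 µg/L.
Second outfall: C = (6.190·19.26 + 0.7030·307.0)/6.893 = 48.61 µg/L.

48.6 µg/L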